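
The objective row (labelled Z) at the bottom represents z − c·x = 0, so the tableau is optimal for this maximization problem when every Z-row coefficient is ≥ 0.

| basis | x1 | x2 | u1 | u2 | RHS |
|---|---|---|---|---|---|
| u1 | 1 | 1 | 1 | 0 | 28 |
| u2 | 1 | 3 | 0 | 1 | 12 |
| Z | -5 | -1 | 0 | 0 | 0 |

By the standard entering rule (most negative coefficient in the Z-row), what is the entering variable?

Negative Z-row entries: x1: -5, x2: -1.
The most negative is -5 in column x1, so x1 enters.

x1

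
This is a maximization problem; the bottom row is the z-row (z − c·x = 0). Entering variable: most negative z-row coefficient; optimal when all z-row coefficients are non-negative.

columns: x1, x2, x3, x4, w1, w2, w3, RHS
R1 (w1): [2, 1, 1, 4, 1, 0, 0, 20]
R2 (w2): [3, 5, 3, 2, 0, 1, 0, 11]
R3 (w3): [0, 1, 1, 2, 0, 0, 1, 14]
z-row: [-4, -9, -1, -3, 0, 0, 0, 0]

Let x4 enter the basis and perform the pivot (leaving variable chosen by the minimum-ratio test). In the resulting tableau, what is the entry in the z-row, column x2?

Ratio test on column x4 — row 1: 20/4 = 5; row 2: 11/2 = 11/2; row 3: 14/2 = 7. Minimum is 5 at row 1 (w1 leaves); pivot element 4.
Divide row 1 by 4; eliminate column x4 from the other rows.
z-row update in column x2: -9 − (-3)·(1/4) = -33/4.

-33/4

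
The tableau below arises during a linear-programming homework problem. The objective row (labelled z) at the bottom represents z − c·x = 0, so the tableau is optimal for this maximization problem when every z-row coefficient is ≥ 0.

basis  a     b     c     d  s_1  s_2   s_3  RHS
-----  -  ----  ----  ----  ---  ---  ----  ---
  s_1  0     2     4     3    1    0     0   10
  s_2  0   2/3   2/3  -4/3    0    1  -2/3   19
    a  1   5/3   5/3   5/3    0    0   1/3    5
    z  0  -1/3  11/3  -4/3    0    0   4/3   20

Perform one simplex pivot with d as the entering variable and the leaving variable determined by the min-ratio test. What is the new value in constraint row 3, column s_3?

1/5

Ratio test on column d — row 1: 10/3 = 10/3; row 2: entry -4/3 ≤ 0; row 3: 5/(5/3) = 3. Minimum is 3 at row 3 (a leaves); pivot element 5/3.
Divide row 3 by 5/3; eliminate column d from the other rows.
In the new row 3, the s_3 entry is the old entry divided by the pivot: (1/3)/(5/3) = 1/5.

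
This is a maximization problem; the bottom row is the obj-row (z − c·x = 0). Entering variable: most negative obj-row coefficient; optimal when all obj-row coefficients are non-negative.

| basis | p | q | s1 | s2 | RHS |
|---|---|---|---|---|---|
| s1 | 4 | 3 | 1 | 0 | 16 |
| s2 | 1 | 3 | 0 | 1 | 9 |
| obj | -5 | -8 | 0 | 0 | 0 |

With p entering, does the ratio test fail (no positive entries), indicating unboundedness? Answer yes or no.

no

Column p has positive entries in row(s) 1, 2, so the ratio test bounds it — not unbounded.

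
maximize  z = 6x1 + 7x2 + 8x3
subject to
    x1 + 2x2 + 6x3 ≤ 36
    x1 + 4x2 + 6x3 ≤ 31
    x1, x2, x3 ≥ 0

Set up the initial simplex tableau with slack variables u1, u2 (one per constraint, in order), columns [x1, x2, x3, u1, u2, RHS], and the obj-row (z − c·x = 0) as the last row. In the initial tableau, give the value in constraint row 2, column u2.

1

Slack u2 belongs to constraint 2; its column is the unit vector e_2, so the entry in row 2 is 1.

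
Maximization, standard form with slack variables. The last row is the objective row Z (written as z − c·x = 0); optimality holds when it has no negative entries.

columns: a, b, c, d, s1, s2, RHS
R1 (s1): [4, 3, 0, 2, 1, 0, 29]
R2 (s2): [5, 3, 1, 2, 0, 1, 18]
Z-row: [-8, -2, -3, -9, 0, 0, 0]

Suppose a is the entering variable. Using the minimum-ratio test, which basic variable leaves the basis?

s2

Column a entries and ratios — s1: 29/4 = 29/4; s2: 18/5 = 18/5.
Smallest ratio is 18/5 in the row of s2, so s2 leaves.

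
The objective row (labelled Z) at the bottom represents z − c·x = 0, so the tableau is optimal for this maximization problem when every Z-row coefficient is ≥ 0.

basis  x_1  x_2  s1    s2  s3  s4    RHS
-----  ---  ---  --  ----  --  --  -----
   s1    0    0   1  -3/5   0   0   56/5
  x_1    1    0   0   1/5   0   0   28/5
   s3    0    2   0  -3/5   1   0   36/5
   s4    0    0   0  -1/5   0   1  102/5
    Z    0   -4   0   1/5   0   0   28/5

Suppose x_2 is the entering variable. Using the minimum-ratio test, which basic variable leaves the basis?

s3

Column x_2 entries and ratios — s1: 0 ≤ 0, skip; x_1: 0 ≤ 0, skip; s3: (36/5)/2 = 18/5; s4: 0 ≤ 0, skip.
Smallest ratio is 18/5 in the row of s3, so s3 leaves.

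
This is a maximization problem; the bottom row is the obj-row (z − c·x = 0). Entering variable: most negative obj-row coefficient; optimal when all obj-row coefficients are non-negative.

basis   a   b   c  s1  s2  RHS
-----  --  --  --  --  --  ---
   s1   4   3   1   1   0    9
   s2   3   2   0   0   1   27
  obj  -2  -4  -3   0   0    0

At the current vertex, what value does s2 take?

s2 is basic (row 2); its value is the RHS of that row, 27.

27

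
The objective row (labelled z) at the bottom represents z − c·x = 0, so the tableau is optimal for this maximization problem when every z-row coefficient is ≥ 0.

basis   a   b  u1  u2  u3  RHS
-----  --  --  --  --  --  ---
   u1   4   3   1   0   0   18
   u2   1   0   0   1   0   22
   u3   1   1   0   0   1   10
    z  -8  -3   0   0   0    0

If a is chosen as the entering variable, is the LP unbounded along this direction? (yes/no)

no

Column a has positive entries in row(s) 1, 2, 3, so the ratio test bounds it — not unbounded.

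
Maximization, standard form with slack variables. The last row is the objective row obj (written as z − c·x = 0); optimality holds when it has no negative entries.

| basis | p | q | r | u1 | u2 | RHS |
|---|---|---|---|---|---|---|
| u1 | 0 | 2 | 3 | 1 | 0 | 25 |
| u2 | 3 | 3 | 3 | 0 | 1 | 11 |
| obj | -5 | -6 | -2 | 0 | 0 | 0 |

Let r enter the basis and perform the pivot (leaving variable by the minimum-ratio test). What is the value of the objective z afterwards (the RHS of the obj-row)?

Ratio test on column r — row 1: 25/3 = 25/3; row 2: 11/3 = 11/3. Minimum is 11/3 at row 2 (u2 leaves); pivot element 3.
Pivot on row 2; the obj-row RHS becomes 0 − (-2)·(11/3) = 22/3.

22/3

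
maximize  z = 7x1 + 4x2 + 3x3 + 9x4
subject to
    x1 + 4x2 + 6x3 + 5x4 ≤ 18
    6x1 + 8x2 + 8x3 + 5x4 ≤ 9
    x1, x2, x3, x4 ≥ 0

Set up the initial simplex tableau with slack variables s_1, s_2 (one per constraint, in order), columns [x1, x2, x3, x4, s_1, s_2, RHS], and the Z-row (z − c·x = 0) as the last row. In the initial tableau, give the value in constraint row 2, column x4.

5

Constraint 2 has coefficient 5 on x4.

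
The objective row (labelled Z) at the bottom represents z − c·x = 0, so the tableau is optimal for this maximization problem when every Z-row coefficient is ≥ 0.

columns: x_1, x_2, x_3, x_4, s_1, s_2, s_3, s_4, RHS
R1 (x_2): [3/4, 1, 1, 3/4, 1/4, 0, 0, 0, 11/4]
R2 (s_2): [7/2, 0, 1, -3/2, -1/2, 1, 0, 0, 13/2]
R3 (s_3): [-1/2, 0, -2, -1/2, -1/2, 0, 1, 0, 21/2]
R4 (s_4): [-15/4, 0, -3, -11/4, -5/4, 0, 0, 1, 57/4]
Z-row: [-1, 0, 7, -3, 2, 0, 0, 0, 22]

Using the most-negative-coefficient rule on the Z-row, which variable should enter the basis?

x_4

Negative Z-row entries: x_1: -1, x_4: -3.
The most negative is -3 in column x_4, so x_4 enters.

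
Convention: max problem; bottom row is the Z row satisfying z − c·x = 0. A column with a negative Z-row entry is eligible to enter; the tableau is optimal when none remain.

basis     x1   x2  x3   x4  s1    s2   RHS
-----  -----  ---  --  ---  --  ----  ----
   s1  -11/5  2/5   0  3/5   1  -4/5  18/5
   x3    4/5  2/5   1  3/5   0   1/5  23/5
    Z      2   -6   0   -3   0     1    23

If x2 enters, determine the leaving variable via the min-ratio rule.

s1

Column x2 entries and ratios — s1: (18/5)/(2/5) = 9; x3: (23/5)/(2/5) = 23/2.
Smallest ratio is 9 in the row of s1, so s1 leaves.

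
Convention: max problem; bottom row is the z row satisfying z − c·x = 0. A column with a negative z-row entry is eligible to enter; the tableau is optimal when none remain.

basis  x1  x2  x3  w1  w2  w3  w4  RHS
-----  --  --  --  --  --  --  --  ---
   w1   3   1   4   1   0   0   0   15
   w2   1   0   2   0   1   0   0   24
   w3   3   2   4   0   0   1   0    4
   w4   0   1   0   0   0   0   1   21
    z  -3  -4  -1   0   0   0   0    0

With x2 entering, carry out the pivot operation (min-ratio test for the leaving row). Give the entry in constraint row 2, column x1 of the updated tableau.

Ratio test on column x2 — row 1: 15/1 = 15; row 2: entry 0 ≤ 0; row 3: 4/2 = 2; row 4: 21/1 = 21. Minimum is 2 at row 3 (w3 leaves); pivot element 2.
Divide row 3 by 2; eliminate column x2 from the other rows.
Row 2 update in column x1: 1 − 0·(3/2) = 1.

1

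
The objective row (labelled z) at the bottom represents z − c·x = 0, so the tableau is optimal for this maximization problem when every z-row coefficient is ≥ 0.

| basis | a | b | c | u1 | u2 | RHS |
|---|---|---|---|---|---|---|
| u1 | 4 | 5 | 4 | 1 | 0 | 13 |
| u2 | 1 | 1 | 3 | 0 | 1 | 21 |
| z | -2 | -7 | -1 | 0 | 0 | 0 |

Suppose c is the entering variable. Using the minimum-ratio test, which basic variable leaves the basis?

u1

Column c entries and ratios — u1: 13/4 = 13/4; u2: 21/3 = 7.
Smallest ratio is 13/4 in the row of u1, so u1 leaves.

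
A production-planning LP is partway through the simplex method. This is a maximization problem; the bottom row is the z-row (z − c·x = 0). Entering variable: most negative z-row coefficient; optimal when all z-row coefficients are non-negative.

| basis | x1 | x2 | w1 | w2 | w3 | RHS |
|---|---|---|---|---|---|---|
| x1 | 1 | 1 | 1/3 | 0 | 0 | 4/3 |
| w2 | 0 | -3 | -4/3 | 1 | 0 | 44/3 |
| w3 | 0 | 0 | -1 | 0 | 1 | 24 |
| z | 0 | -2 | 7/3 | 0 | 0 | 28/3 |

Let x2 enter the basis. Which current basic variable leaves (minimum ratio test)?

x1

Column x2 entries and ratios — x1: (4/3)/1 = 4/3; w2: -3 ≤ 0, skip; w3: 0 ≤ 0, skip.
Smallest ratio is 4/3 in the row of x1, so x1 leaves.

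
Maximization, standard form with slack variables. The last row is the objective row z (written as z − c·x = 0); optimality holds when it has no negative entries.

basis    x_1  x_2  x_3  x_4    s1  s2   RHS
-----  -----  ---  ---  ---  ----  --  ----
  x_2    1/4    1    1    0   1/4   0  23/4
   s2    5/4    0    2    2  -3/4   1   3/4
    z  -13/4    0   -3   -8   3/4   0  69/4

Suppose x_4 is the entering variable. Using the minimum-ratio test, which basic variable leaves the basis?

s2

Column x_4 entries and ratios — x_2: 0 ≤ 0, skip; s2: (3/4)/2 = 3/8.
Smallest ratio is 3/8 in the row of s2, so s2 leaves.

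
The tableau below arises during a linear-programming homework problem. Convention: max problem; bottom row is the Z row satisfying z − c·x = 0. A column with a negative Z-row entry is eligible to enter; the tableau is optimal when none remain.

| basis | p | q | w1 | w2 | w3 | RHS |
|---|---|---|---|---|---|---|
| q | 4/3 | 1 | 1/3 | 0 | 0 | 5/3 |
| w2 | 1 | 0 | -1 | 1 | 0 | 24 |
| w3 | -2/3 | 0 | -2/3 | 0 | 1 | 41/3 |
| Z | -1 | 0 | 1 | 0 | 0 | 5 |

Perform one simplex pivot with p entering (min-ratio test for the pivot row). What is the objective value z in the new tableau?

Ratio test on column p — row 1: (5/3)/(4/3) = 5/4; row 2: 24/1 = 24; row 3: entry -2/3 ≤ 0. Minimum is 5/4 at row 1 (q leaves); pivot element 4/3.
Pivot on row 1; the Z-row RHS becomes 5 − (-1)·(5/4) = 25/4.

25/4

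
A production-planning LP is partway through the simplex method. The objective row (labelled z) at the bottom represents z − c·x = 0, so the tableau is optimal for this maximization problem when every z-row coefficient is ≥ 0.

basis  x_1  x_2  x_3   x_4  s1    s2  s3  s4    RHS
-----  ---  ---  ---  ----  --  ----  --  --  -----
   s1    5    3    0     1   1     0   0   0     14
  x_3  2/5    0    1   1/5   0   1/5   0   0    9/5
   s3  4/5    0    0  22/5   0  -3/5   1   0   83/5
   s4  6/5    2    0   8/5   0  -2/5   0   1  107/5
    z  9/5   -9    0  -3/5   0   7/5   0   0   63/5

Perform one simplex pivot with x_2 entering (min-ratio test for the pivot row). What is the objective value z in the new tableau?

Ratio test on column x_2 — row 1: 14/3 = 14/3; row 2: entry 0 ≤ 0; row 3: entry 0 ≤ 0; row 4: (107/5)/2 = 107/10. Minimum is 14/3 at row 1 (s1 leaves); pivot element 3.
Pivot on row 1; the z-row RHS becomes 63/5 − (-9)·(14/3) = 273/5.

273/5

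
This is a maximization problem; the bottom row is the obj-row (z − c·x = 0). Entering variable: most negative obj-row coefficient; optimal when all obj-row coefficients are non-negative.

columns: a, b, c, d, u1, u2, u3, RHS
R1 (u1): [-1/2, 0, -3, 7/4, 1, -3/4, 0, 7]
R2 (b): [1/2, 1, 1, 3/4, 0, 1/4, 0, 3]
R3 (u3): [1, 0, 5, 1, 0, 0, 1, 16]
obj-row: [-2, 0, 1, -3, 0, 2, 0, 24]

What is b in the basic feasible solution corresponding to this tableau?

3

b is basic (row 2); its value is the RHS of that row, 3.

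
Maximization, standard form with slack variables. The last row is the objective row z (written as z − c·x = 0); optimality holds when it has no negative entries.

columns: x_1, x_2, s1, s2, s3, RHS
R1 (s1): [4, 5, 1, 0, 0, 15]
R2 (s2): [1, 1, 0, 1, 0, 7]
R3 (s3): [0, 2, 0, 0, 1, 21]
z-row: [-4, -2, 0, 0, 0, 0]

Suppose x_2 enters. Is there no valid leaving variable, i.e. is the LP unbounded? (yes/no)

Column x_2 has positive entries in row(s) 1, 2, 3, so the ratio test bounds it — not unbounded.

no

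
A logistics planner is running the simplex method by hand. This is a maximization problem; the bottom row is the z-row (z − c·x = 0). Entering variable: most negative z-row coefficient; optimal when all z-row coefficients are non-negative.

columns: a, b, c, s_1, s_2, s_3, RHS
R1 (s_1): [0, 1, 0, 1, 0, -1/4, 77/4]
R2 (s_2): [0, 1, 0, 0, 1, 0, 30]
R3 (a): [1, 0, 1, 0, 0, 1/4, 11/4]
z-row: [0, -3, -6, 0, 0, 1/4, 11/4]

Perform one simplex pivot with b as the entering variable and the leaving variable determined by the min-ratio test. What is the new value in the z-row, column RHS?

121/2

Ratio test on column b — row 1: (77/4)/1 = 77/4; row 2: 30/1 = 30; row 3: entry 0 ≤ 0. Minimum is 77/4 at row 1 (s_1 leaves); pivot element 1.
Divide row 1 by 1; eliminate column b from the other rows.
z-row update in column RHS: 11/4 − (-3)·(77/4) = 121/2.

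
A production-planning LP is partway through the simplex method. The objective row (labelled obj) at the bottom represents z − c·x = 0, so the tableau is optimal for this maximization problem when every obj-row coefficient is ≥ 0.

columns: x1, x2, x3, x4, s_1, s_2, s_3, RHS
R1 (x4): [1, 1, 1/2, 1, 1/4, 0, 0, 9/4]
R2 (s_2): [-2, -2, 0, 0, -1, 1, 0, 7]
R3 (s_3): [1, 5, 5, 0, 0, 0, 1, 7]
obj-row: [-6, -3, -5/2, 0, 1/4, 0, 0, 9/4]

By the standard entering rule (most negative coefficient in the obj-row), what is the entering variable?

x1

Negative obj-row entries: x1: -6, x2: -3, x3: -5/2.
The most negative is -6 in column x1, so x1 enters.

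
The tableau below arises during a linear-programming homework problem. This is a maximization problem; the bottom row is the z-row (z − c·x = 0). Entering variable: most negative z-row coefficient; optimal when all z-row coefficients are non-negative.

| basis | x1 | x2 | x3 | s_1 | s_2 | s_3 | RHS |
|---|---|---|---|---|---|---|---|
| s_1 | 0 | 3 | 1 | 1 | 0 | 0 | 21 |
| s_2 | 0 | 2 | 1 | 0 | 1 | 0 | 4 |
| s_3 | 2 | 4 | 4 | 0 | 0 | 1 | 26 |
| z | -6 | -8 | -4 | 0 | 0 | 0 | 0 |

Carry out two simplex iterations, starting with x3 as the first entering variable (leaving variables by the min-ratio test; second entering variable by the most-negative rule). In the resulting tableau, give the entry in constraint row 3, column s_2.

Ratio test on column x3 — row 1: 21/1 = 21; row 2: 4/1 = 4; row 3: 26/4 = 13/2. Minimum is 4 at row 2 (s_2 leaves); pivot element 1.
Divide row 2 by 1; eliminate column x3 from the other rows.
Second iteration: most negative z-row entry is -6 in column x1, so x1 enters.
Ratio test on column x1 — row 1: entry 0 ≤ 0; row 2: entry 0 ≤ 0; row 3: 10/2 = 5. Minimum is 5 at row 3 (s_3 leaves); pivot element 2.
Divide row 3 by 2; eliminate column x1 from the other rows.
After both pivots, the entry at constraint row 3, column s_2 is -2.

-2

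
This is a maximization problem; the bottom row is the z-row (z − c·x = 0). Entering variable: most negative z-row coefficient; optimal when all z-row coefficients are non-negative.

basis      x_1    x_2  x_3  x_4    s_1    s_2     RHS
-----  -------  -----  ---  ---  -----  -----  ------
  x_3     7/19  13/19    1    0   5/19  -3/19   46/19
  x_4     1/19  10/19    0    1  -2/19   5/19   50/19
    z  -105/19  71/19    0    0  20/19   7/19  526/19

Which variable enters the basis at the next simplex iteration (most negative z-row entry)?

x_1

Negative z-row entries: x_1: -105/19.
The most negative is -105/19 in column x_1, so x_1 enters.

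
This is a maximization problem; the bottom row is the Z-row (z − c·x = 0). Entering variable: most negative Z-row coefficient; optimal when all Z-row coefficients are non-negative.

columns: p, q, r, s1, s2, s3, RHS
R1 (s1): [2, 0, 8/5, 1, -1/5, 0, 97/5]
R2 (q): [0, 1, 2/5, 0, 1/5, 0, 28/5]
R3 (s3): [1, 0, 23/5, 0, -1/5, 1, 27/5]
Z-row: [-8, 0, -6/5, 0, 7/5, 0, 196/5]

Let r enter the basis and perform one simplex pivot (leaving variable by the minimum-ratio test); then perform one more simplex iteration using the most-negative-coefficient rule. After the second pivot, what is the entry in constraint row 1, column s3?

Ratio test on column r — row 1: (97/5)/(8/5) = 97/8; row 2: (28/5)/(2/5) = 14; row 3: (27/5)/(23/5) = 27/23. Minimum is 27/23 at row 3 (s3 leaves); pivot element 23/5.
Divide row 3 by 23/5; eliminate column r from the other rows.
Second iteration: most negative Z-row entry is -178/23 in column p, so p enters.
Ratio test on column p — row 1: (403/23)/(38/23) = 403/38; row 2: entry -2/23 ≤ 0; row 3: (27/23)/(5/23) = 27/5. Minimum is 27/5 at row 3 (r leaves); pivot element 5/23.
Divide row 3 by 5/23; eliminate column p from the other rows.
After both pivots, the entry at constraint row 1, column s3 is -2.

-2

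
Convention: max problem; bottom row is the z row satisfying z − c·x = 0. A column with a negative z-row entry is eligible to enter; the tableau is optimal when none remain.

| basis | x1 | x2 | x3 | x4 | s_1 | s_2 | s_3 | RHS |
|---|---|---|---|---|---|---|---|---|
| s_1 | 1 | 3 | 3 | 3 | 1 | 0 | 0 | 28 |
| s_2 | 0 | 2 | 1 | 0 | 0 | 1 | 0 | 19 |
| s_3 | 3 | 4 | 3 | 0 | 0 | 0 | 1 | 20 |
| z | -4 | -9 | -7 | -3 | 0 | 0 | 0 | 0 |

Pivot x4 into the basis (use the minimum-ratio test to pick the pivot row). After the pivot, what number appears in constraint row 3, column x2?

Ratio test on column x4 — row 1: 28/3 = 28/3; row 2: entry 0 ≤ 0; row 3: entry 0 ≤ 0. Minimum is 28/3 at row 1 (s_1 leaves); pivot element 3.
Divide row 1 by 3; eliminate column x4 from the other rows.
Row 3 update in column x2: 4 − 0·1 = 4.

4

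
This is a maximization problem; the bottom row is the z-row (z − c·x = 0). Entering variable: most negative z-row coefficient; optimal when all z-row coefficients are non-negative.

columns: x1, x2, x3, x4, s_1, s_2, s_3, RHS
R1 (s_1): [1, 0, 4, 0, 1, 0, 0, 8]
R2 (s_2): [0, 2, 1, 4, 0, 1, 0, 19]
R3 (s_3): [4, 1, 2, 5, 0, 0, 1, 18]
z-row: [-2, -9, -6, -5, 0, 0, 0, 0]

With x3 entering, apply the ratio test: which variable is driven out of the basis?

s_1

Column x3 entries and ratios — s_1: 8/4 = 2; s_2: 19/1 = 19; s_3: 18/2 = 9.
Smallest ratio is 2 in the row of s_1, so s_1 leaves.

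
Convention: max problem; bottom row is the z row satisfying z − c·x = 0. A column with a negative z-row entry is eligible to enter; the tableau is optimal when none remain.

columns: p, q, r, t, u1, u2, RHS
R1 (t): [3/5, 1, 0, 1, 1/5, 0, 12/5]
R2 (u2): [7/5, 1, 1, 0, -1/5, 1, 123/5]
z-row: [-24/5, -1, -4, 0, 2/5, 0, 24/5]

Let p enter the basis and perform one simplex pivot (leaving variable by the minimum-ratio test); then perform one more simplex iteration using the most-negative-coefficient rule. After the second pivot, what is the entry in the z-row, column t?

-4/3

Ratio test on column p — row 1: (12/5)/(3/5) = 4; row 2: (123/5)/(7/5) = 123/7. Minimum is 4 at row 1 (t leaves); pivot element 3/5.
Divide row 1 by 3/5; eliminate column p from the other rows.
Second iteration: most negative z-row entry is -4 in column r, so r enters.
Ratio test on column r — row 1: entry 0 ≤ 0; row 2: 19/1 = 19. Minimum is 19 at row 2 (u2 leaves); pivot element 1.
Divide row 2 by 1; eliminate column r from the other rows.
After both pivots, the entry at the z-row, column t is -4/3.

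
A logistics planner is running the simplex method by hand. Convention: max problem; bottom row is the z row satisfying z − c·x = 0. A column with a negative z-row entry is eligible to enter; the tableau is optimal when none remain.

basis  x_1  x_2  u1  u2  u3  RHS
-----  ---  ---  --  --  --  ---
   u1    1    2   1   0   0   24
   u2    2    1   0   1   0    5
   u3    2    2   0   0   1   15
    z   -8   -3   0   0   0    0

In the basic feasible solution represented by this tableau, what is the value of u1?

u1 is basic (row 1); its value is the RHS of that row, 24.

24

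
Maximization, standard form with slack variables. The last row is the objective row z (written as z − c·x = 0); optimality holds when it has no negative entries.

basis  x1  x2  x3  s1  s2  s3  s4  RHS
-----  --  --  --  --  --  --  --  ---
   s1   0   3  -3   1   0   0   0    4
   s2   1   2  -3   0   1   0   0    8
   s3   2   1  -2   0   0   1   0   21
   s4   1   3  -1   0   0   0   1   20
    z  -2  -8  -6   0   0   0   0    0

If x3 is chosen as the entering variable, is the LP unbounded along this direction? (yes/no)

yes

Every constraint-row entry in column x3 is ≤ 0, so increasing x3 is unbounded.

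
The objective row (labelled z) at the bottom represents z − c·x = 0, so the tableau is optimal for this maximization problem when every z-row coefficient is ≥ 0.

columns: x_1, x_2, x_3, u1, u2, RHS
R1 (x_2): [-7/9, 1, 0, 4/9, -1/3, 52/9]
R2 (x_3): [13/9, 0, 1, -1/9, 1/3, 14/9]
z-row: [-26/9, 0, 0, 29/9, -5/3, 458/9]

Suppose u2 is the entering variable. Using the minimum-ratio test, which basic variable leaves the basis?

x_3

Column u2 entries and ratios — x_2: -1/3 ≤ 0, skip; x_3: (14/9)/(1/3) = 14/3.
Smallest ratio is 14/3 in the row of x_3, so x_3 leaves.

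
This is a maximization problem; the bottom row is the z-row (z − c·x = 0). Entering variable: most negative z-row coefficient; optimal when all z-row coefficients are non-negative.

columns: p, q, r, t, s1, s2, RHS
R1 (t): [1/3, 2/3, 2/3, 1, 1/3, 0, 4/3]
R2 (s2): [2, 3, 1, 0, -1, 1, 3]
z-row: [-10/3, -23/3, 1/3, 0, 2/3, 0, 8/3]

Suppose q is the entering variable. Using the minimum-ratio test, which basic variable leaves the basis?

s2

Column q entries and ratios — t: (4/3)/(2/3) = 2; s2: 3/3 = 1.
Smallest ratio is 1 in the row of s2, so s2 leaves.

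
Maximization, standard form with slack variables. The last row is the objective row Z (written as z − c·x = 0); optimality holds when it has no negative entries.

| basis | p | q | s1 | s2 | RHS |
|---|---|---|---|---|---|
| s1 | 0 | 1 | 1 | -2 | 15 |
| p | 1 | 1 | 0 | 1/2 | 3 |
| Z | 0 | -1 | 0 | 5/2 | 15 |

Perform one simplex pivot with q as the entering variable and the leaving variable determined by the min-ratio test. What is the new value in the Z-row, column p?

1

Ratio test on column q — row 1: 15/1 = 15; row 2: 3/1 = 3. Minimum is 3 at row 2 (p leaves); pivot element 1.
Divide row 2 by 1; eliminate column q from the other rows.
Z-row update in column p: 0 − (-1)·1 = 1.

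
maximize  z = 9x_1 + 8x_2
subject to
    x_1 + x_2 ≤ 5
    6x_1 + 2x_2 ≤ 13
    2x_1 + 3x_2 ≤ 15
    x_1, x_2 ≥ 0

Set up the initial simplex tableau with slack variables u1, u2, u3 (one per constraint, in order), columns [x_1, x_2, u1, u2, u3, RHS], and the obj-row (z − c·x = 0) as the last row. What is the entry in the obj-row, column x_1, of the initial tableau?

The obj-row carries the negated objective coefficients: the x_1 entry is -9.

-9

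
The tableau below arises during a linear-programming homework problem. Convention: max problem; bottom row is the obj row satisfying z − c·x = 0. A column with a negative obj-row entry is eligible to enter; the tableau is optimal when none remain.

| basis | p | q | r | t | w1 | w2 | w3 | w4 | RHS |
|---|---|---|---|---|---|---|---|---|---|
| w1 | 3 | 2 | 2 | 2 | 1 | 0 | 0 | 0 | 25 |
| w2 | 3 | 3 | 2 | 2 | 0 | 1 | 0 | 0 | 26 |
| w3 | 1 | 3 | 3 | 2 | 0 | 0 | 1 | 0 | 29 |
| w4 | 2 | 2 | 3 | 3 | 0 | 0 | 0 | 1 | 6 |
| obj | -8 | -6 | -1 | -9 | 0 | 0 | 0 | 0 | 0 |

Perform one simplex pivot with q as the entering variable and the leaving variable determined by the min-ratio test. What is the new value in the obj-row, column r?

Ratio test on column q — row 1: 25/2 = 25/2; row 2: 26/3 = 26/3; row 3: 29/3 = 29/3; row 4: 6/2 = 3. Minimum is 3 at row 4 (w4 leaves); pivot element 2.
Divide row 4 by 2; eliminate column q from the other rows.
obj-row update in column r: -1 − (-6)·(3/2) = 8.

8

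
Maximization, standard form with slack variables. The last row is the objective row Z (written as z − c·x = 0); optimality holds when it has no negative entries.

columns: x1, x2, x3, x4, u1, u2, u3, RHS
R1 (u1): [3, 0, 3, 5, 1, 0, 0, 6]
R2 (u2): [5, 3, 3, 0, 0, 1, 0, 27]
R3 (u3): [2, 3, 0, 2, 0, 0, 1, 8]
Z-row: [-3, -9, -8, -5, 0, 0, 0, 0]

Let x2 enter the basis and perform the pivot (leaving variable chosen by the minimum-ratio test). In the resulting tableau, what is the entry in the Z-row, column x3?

-8

Ratio test on column x2 — row 1: entry 0 ≤ 0; row 2: 27/3 = 9; row 3: 8/3 = 8/3. Minimum is 8/3 at row 3 (u3 leaves); pivot element 3.
Divide row 3 by 3; eliminate column x2 from the other rows.
Z-row update in column x3: -8 − (-9)·0 = -8.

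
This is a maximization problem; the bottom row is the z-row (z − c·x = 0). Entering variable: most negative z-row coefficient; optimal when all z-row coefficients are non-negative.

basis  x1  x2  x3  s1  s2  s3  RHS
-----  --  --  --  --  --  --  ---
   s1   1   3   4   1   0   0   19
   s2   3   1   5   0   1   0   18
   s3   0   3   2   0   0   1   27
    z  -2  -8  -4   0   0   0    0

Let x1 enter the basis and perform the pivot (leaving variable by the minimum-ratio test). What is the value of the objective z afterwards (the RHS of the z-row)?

12

Ratio test on column x1 — row 1: 19/1 = 19; row 2: 18/3 = 6; row 3: entry 0 ≤ 0. Minimum is 6 at row 2 (s2 leaves); pivot element 3.
Pivot on row 2; the z-row RHS becomes 0 − (-2)·6 = 12.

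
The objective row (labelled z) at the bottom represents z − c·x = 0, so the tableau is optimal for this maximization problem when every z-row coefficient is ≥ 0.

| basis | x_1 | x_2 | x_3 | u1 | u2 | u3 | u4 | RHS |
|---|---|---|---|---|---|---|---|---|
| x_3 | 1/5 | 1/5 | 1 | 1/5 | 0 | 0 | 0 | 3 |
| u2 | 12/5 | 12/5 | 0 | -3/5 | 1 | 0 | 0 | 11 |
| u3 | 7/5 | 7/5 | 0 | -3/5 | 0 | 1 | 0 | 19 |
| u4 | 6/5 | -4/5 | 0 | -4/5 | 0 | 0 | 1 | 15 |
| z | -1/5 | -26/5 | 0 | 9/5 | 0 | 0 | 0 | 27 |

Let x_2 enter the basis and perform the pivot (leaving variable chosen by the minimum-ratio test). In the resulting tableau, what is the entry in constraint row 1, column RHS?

25/12

Ratio test on column x_2 — row 1: 3/(1/5) = 15; row 2: 11/(12/5) = 55/12; row 3: 19/(7/5) = 95/7; row 4: entry -4/5 ≤ 0. Minimum is 55/12 at row 2 (u2 leaves); pivot element 12/5.
Divide row 2 by 12/5; eliminate column x_2 from the other rows.
Row 1 update in column RHS: 3 − (1/5)·(55/12) = 25/12.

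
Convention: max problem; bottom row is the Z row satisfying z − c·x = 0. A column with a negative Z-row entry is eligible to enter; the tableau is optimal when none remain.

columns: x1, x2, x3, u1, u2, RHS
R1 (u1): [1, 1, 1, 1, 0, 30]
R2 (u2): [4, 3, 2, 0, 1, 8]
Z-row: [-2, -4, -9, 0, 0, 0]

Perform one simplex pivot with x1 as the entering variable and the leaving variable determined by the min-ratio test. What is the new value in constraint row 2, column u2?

Ratio test on column x1 — row 1: 30/1 = 30; row 2: 8/4 = 2. Minimum is 2 at row 2 (u2 leaves); pivot element 4.
Divide row 2 by 4; eliminate column x1 from the other rows.
In the new row 2, the u2 entry is the old entry divided by the pivot: 1/4 = 1/4.

1/4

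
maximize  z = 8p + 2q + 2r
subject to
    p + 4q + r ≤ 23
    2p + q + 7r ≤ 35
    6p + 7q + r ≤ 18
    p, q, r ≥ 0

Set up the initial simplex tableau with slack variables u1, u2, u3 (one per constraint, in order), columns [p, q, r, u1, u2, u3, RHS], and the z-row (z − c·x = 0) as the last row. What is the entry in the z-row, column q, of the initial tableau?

The z-row carries the negated objective coefficients: the q entry is -2.

-2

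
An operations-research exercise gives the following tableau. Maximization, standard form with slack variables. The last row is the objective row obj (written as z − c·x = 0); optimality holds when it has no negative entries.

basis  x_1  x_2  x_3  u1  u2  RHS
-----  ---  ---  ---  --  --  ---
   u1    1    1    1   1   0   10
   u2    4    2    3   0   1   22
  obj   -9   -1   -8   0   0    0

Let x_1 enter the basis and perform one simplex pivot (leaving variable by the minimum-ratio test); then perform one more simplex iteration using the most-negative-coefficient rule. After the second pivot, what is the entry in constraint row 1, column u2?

Ratio test on column x_1 — row 1: 10/1 = 10; row 2: 22/4 = 11/2. Minimum is 11/2 at row 2 (u2 leaves); pivot element 4.
Divide row 2 by 4; eliminate column x_1 from the other rows.
Second iteration: most negative obj-row entry is -5/4 in column x_3, so x_3 enters.
Ratio test on column x_3 — row 1: (9/2)/(1/4) = 18; row 2: (11/2)/(3/4) = 22/3. Minimum is 22/3 at row 2 (x_1 leaves); pivot element 3/4.
Divide row 2 by 3/4; eliminate column x_3 from the other rows.
After both pivots, the entry at constraint row 1, column u2 is -1/3.

-1/3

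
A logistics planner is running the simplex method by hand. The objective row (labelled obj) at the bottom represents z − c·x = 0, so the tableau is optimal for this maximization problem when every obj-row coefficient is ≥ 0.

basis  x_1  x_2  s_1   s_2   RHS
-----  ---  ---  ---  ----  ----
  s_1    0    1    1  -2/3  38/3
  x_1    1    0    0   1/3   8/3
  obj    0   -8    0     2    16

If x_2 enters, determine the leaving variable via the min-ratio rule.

s_1

Column x_2 entries and ratios — s_1: (38/3)/1 = 38/3; x_1: 0 ≤ 0, skip.
Smallest ratio is 38/3 in the row of s_1, so s_1 leaves.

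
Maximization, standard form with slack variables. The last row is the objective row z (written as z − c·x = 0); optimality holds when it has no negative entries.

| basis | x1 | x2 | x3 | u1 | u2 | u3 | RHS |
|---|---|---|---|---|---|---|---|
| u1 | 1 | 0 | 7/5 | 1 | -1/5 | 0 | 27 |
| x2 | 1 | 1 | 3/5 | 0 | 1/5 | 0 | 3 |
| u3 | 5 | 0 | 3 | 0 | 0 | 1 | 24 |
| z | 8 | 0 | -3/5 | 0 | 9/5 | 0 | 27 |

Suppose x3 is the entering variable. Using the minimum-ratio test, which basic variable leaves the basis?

x2

Column x3 entries and ratios — u1: 27/(7/5) = 135/7; x2: 3/(3/5) = 5; u3: 24/3 = 8.
Smallest ratio is 5 in the row of x2, so x2 leaves.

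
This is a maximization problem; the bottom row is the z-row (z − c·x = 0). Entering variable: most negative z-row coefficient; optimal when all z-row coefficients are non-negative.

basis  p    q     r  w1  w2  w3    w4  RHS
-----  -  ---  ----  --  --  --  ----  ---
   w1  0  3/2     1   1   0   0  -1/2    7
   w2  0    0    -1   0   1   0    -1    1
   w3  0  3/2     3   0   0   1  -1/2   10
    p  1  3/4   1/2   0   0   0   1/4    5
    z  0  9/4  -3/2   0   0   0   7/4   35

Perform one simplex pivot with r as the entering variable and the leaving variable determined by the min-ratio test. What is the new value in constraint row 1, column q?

Ratio test on column r — row 1: 7/1 = 7; row 2: entry -1 ≤ 0; row 3: 10/3 = 10/3; row 4: 5/(1/2) = 10. Minimum is 10/3 at row 3 (w3 leaves); pivot element 3.
Divide row 3 by 3; eliminate column r from the other rows.
Row 1 update in column q: 3/2 − 1·(1/2) = 1.

1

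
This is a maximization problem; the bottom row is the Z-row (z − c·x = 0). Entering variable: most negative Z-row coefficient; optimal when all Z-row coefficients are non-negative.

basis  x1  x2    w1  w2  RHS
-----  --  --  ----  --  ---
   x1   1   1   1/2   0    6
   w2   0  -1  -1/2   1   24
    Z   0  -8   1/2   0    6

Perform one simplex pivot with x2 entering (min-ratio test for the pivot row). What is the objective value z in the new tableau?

54

Ratio test on column x2 — row 1: 6/1 = 6; row 2: entry -1 ≤ 0. Minimum is 6 at row 1 (x1 leaves); pivot element 1.
Pivot on row 1; the Z-row RHS becomes 6 − (-8)·6 = 54.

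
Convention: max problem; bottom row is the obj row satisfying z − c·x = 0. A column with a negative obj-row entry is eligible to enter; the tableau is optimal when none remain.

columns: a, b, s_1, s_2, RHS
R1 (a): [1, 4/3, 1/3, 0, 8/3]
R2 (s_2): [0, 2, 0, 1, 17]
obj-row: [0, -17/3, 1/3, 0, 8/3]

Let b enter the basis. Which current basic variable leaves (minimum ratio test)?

a

Column b entries and ratios — a: (8/3)/(4/3) = 2; s_2: 17/2 = 17/2.
Smallest ratio is 2 in the row of a, so a leaves.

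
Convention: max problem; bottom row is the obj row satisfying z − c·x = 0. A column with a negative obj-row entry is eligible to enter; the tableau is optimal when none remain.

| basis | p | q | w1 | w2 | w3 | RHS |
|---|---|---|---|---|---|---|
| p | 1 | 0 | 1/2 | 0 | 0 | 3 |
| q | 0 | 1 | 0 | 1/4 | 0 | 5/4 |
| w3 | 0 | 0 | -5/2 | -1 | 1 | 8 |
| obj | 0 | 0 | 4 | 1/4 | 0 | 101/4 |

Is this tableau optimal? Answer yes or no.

Every obj-row coefficient is ≥ 0, so the tableau is optimal.

yes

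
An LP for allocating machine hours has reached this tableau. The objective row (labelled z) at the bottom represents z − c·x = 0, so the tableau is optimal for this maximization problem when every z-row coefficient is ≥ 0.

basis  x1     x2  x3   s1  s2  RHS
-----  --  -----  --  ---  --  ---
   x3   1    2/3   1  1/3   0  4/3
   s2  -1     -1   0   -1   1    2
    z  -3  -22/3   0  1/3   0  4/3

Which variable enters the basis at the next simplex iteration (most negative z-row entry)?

Negative z-row entries: x1: -3, x2: -22/3.
The most negative is -22/3 in column x2, so x2 enters.

x2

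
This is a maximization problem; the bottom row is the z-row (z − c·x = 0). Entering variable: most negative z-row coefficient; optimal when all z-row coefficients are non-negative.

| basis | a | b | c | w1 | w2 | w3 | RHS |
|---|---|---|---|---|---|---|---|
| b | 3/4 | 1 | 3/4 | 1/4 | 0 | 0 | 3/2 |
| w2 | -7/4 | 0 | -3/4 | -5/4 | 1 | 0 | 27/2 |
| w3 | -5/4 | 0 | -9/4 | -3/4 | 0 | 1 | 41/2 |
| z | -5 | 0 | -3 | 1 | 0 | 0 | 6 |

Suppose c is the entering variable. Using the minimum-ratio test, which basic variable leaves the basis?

b

Column c entries and ratios — b: (3/2)/(3/4) = 2; w2: -3/4 ≤ 0, skip; w3: -9/4 ≤ 0, skip.
Smallest ratio is 2 in the row of b, so b leaves.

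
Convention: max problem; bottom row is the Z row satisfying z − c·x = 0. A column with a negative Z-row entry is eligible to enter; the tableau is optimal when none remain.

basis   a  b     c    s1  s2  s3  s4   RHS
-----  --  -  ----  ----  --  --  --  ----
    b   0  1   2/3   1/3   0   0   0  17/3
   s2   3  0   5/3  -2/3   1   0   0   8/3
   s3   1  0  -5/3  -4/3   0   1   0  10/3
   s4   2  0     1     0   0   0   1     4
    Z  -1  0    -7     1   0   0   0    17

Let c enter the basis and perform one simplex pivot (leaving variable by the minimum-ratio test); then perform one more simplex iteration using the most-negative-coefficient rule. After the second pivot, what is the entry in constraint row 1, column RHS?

Ratio test on column c — row 1: (17/3)/(2/3) = 17/2; row 2: (8/3)/(5/3) = 8/5; row 3: entry -5/3 ≤ 0; row 4: 4/1 = 4. Minimum is 8/5 at row 2 (s2 leaves); pivot element 5/3.
Divide row 2 by 5/3; eliminate column c from the other rows.
Second iteration: most negative Z-row entry is -9/5 in column s1, so s1 enters.
Ratio test on column s1 — row 1: (23/5)/(3/5) = 23/3; row 2: entry -2/5 ≤ 0; row 3: entry -2 ≤ 0; row 4: (12/5)/(2/5) = 6. Minimum is 6 at row 4 (s4 leaves); pivot element 2/5.
Divide row 4 by 2/5; eliminate column s1 from the other rows.
After both pivots, the entry at constraint row 1, column RHS is 1.

1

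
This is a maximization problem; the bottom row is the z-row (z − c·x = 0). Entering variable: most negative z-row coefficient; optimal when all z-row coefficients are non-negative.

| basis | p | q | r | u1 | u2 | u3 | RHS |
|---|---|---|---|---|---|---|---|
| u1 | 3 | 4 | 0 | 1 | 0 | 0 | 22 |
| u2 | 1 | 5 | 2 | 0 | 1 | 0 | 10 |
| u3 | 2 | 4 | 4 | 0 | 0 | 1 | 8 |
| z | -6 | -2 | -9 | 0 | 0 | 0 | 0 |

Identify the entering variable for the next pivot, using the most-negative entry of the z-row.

r

Negative z-row entries: p: -6, q: -2, r: -9.
The most negative is -9 in column r, so r enters.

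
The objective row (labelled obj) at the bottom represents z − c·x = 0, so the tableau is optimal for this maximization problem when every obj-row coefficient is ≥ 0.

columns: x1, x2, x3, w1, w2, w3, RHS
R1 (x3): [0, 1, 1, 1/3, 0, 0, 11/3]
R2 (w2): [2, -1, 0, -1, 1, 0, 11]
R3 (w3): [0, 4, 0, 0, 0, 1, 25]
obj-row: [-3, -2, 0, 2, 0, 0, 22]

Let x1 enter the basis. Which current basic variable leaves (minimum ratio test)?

Column x1 entries and ratios — x3: 0 ≤ 0, skip; w2: 11/2 = 11/2; w3: 0 ≤ 0, skip.
Smallest ratio is 11/2 in the row of w2, so w2 leaves.

w2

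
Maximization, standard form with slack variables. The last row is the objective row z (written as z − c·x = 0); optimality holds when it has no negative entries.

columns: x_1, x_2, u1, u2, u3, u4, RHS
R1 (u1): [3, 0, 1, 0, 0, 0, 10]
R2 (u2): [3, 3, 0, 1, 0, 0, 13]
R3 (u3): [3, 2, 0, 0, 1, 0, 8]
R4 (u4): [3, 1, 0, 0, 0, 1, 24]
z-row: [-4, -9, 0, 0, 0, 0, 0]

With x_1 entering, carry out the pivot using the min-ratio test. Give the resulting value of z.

32/3

Ratio test on column x_1 — row 1: 10/3 = 10/3; row 2: 13/3 = 13/3; row 3: 8/3 = 8/3; row 4: 24/3 = 8. Minimum is 8/3 at row 3 (u3 leaves); pivot element 3.
Pivot on row 3; the z-row RHS becomes 0 − (-4)·(8/3) = 32/3.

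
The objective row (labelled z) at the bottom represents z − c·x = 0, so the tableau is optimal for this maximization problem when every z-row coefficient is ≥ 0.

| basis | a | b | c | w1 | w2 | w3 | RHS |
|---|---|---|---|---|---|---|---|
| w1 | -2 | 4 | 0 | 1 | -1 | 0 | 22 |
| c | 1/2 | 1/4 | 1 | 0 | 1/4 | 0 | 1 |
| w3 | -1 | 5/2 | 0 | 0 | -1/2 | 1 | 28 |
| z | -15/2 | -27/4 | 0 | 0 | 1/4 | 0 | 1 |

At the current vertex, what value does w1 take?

22

w1 is basic (row 1); its value is the RHS of that row, 22.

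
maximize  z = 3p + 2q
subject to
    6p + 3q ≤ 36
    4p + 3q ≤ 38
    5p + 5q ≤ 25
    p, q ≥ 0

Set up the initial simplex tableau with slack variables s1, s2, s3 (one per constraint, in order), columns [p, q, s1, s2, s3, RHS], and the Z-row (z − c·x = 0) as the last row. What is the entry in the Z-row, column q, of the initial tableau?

-2

The Z-row carries the negated objective coefficients: the q entry is -2.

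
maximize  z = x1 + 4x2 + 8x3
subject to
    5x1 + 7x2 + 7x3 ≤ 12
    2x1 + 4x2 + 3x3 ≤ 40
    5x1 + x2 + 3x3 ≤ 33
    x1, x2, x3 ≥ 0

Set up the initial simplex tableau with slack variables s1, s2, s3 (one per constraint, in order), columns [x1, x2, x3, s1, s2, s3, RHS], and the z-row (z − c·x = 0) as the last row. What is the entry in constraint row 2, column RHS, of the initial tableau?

The RHS of constraint 2 is b_2 = 40.

40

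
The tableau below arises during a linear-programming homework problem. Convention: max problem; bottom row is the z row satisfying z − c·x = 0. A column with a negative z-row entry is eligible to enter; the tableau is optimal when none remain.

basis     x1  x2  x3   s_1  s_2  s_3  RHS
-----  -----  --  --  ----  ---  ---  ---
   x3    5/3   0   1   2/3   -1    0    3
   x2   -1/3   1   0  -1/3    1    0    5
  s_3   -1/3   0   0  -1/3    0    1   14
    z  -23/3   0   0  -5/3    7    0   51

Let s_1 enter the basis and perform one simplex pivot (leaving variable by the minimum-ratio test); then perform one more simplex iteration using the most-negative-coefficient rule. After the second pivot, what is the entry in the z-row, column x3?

23/5

Ratio test on column s_1 — row 1: 3/(2/3) = 9/2; row 2: entry -1/3 ≤ 0; row 3: entry -1/3 ≤ 0. Minimum is 9/2 at row 1 (x3 leaves); pivot element 2/3.
Divide row 1 by 2/3; eliminate column s_1 from the other rows.
Second iteration: most negative z-row entry is -7/2 in column x1, so x1 enters.
Ratio test on column x1 — row 1: (9/2)/(5/2) = 9/5; row 2: (13/2)/(1/2) = 13; row 3: (31/2)/(1/2) = 31. Minimum is 9/5 at row 1 (s_1 leaves); pivot element 5/2.
Divide row 1 by 5/2; eliminate column x1 from the other rows.
After both pivots, the entry at the z-row, column x3 is 23/5.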